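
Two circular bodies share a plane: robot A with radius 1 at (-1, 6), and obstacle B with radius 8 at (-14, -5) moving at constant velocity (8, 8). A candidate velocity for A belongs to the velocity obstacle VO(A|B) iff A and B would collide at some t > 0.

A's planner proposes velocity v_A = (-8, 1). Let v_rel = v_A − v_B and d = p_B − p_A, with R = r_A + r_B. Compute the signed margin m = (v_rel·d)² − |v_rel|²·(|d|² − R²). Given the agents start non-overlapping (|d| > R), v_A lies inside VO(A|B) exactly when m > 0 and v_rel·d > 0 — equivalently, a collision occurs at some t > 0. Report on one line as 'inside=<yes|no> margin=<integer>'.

d = (-13, -11),  |d|² = 290;  R = 1+8 = 9,  c = 290−9² = 209
v_rel = (-16, -7),  |v_rel|² = 305;  v_rel·d = (-16)·(-13) + (-7)·(-11) = 285
305·t² − 570·t + 209 = 0  ⇒  m = 285² − 305·209 = 17480
m = 17480 > 0,  v_rel·d = 285 > 0  ⇒  inside

inside=yes margin=17480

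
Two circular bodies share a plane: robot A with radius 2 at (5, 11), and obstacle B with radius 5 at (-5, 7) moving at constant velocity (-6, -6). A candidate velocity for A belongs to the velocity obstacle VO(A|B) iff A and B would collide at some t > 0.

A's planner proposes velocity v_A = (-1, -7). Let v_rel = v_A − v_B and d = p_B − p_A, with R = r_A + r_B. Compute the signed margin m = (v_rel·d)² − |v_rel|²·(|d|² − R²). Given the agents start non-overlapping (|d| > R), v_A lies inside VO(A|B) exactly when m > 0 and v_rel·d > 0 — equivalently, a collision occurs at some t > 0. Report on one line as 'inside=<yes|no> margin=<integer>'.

d = (-10, -4),  |d|² = 116;  R = 2+5 = 7,  c = 116−7² = 67
v_rel = (5, -1),  |v_rel|² = 26;  v_rel·d = (5)·(-10) + (-1)·(-4) = -46
26·t² + 92·t + 67 = 0  ⇒  m = (-46)² − 26·67 = 374
m = 374 > 0,  v_rel·d = -46 < 0  ⇒  outside

inside=no margin=374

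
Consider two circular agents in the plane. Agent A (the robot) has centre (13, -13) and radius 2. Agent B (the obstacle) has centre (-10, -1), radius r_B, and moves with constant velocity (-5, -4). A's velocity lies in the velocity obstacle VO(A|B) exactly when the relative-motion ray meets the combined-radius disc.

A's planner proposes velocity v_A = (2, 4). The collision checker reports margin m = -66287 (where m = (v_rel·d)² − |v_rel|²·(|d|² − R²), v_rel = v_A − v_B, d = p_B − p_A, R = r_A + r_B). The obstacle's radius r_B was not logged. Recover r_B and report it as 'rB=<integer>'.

m = -66287
d = (-23, 12);  v_rel = (7, 8),  |v_rel|² = 113
v_rel×d = (7)·(12) − (8)·(-23) = 268
since m = R²·113 − 268²:  R² = (71824 + -66287) / 113 = 49
R = √49 = 7  ⇒  r_B = 7 − 2 = 5

rB=5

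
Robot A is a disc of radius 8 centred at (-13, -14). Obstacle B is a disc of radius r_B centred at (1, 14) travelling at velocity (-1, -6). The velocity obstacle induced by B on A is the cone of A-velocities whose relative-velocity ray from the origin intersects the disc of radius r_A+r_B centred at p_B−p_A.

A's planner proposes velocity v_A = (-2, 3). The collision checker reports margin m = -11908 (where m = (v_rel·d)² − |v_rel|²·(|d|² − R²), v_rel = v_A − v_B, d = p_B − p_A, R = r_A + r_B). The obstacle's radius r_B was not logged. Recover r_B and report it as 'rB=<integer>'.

m = -11908
d = (14, 28);  v_rel = (-1, 9),  |v_rel|² = 82
v_rel×d = (-1)·(28) − (9)·(14) = -154
since m = R²·82 − (-154)²:  R² = (23716 + -11908) / 82 = 144
R = √144 = 12  ⇒  r_B = 12 − 8 = 4

rB=4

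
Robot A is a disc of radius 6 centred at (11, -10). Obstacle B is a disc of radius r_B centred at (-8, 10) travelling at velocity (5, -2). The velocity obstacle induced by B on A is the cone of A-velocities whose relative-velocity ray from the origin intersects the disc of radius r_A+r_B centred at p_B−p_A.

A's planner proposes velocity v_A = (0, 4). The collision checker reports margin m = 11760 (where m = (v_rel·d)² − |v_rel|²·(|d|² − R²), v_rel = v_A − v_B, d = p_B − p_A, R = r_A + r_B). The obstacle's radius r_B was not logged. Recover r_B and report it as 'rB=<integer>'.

m = 11760
d = (-19, 20);  v_rel = (-5, 6),  |v_rel|² = 61
v_rel×d = (-5)·(20) − (6)·(-19) = 14
since m = R²·61 − 14²:  R² = (196 + 11760) / 61 = 196
R = √196 = 14  ⇒  r_B = 14 − 6 = 8

rB=8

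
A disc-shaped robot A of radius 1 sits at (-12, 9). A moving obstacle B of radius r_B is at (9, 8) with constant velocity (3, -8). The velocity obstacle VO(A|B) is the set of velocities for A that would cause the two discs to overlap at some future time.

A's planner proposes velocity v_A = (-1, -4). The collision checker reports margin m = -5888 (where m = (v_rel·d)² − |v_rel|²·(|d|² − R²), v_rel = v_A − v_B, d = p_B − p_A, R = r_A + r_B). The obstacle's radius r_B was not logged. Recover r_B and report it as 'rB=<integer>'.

m = -5888
d = (21, -1);  v_rel = (-4, 4),  |v_rel|² = 32
v_rel×d = (-4)·(-1) − (4)·(21) = -80
since m = R²·32 − (-80)²:  R² = (6400 + -5888) / 32 = 16
R = √16 = 4  ⇒  r_B = 4 − 1 = 3

rB=3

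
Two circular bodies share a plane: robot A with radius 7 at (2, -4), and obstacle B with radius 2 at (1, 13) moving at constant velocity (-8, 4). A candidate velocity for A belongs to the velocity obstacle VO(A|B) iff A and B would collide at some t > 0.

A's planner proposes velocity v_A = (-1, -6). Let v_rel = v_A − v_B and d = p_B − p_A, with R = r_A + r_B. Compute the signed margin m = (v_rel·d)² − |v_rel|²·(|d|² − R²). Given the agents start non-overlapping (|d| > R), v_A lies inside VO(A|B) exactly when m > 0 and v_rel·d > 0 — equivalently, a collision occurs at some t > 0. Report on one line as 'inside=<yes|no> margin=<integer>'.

d = (-1, 17),  |d|² = 290;  R = 7+2 = 9,  c = 290−9² = 209
v_rel = (7, -10),  |v_rel|² = 149;  v_rel·d = (7)·(-1) + (-10)·(17) = -177
149·t² + 354·t + 209 = 0  ⇒  m = (-177)² − 149·209 = 188
m = 188 > 0,  v_rel·d = -177 < 0  ⇒  outside

inside=no margin=188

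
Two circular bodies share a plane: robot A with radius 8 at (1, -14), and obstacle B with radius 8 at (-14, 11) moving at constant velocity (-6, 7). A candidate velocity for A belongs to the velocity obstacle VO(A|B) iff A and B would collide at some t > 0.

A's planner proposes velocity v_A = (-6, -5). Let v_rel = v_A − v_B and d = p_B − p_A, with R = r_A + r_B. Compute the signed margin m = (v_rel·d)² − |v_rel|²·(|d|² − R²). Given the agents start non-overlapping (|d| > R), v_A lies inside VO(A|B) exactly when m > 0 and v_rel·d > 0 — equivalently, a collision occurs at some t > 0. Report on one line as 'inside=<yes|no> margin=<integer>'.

d = (-15, 25),  |d|² = 850;  R = 8+8 = 16,  c = 850−16² = 594
v_rel = (0, -12),  |v_rel|² = 144;  v_rel·d = (0)·(-15) + (-12)·(25) = -300
144·t² + 600·t + 594 = 0  ⇒  m = (-300)² − 144·594 = 4464
m = 4464 > 0,  v_rel·d = -300 < 0  ⇒  outside

inside=no margin=4464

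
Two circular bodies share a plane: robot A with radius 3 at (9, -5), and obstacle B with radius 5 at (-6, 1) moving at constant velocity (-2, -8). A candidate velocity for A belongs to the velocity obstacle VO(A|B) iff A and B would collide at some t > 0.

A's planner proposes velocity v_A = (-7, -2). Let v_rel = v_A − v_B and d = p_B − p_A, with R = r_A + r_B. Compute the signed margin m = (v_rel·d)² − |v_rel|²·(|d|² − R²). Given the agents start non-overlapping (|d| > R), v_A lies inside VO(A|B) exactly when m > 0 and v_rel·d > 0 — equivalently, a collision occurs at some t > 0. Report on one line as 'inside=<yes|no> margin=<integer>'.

d = (-15, 6),  |d|² = 261;  R = 3+5 = 8,  c = 261−8² = 197
v_rel = (-5, 6),  |v_rel|² = 61;  v_rel·d = (-5)·(-15) + (6)·(6) = 111
61·t² − 222·t + 197 = 0  ⇒  m = 111² − 61·197 = 304
m = 304 > 0,  v_rel·d = 111 > 0  ⇒  inside

inside=yes margin=304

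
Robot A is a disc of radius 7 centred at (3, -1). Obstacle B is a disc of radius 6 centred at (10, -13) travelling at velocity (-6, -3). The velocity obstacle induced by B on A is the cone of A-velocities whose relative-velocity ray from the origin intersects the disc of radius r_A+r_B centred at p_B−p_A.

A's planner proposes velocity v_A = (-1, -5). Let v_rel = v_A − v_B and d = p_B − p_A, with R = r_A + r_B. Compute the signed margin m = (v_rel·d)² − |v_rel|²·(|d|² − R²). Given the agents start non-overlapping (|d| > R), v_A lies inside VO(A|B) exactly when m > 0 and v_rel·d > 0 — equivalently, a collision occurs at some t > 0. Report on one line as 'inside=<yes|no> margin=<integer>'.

d = (7, -12),  |d|² = 193;  R = 7+6 = 13,  c = 193−13² = 24
v_rel = (5, -2),  |v_rel|² = 29;  v_rel·d = (5)·(7) + (-2)·(-12) = 59
29·t² − 118·t + 24 = 0  ⇒  m = 59² − 29·24 = 2785
m = 2785 > 0,  v_rel·d = 59 > 0  ⇒  inside

inside=yes margin=2785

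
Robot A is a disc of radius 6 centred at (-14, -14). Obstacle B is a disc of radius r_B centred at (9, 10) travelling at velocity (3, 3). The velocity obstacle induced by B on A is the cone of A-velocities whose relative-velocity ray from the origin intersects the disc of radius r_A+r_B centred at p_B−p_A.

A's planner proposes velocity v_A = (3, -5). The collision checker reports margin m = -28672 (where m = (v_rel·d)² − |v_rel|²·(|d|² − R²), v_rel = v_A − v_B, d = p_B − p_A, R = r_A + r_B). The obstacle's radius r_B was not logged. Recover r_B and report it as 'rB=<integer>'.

m = -28672
d = (23, 24);  v_rel = (0, -8),  |v_rel|² = 64
v_rel×d = (0)·(24) − (-8)·(23) = 184
since m = R²·64 − 184²:  R² = (33856 + -28672) / 64 = 81
R = √81 = 9  ⇒  r_B = 9 − 6 = 3

rB=3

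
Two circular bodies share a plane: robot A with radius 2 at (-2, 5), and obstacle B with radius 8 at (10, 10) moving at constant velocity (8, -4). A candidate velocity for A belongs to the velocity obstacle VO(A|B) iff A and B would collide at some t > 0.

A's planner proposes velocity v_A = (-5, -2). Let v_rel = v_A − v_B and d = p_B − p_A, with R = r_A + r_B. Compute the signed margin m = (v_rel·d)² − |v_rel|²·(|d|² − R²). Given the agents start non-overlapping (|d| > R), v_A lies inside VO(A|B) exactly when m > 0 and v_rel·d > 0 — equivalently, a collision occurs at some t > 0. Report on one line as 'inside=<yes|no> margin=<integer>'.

d = (12, 5),  |d|² = 169;  R = 2+8 = 10,  c = 169−10² = 69
v_rel = (-13, 2),  |v_rel|² = 173;  v_rel·d = (-13)·(12) + (2)·(5) = -146
173·t² + 292·t + 69 = 0  ⇒  m = (-146)² − 173·69 = 9379
m = 9379 > 0,  v_rel·d = -146 < 0  ⇒  outside

inside=no margin=9379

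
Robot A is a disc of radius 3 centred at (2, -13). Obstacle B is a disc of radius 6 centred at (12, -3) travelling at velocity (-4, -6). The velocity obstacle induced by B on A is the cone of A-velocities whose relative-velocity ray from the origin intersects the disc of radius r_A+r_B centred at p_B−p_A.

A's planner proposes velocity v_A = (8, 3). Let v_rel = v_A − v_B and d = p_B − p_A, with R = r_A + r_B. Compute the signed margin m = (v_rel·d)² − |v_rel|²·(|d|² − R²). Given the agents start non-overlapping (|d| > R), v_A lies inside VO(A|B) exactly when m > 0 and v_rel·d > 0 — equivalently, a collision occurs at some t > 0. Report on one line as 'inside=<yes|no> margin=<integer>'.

d = (10, 10),  |d|² = 200;  R = 3+6 = 9,  c = 200−9² = 119
v_rel = (12, 9),  |v_rel|² = 225;  v_rel·d = (12)·(10) + (9)·(10) = 210
225·t² − 420·t + 119 = 0  ⇒  m = 210² − 225·119 = 17325
m = 17325 > 0,  v_rel·d = 210 > 0  ⇒  inside

inside=yes margin=17325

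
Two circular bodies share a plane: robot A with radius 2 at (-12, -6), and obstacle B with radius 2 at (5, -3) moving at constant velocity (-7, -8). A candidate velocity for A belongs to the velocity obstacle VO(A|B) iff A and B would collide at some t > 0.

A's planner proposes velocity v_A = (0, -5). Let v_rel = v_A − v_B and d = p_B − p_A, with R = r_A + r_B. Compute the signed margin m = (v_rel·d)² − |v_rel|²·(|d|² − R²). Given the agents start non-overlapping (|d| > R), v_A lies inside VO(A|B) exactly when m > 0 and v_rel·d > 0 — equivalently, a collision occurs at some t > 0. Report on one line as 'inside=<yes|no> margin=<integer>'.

d = (17, 3),  |d|² = 298;  R = 2+2 = 4,  c = 298−4² = 282
v_rel = (7, 3),  |v_rel|² = 58;  v_rel·d = (7)·(17) + (3)·(3) = 128
58·t² − 256·t + 282 = 0  ⇒  m = 128² − 58·282 = 28
m = 28 > 0,  v_rel·d = 128 > 0  ⇒  inside

inside=yes margin=28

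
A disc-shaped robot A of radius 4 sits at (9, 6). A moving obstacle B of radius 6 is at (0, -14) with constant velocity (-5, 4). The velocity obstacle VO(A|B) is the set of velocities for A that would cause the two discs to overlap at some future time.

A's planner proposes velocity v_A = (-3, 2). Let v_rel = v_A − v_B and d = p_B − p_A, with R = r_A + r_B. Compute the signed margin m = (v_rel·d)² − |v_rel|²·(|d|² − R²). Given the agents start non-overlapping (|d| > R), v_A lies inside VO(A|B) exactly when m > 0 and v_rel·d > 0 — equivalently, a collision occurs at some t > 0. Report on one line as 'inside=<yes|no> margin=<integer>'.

d = (-9, -20),  |d|² = 481;  R = 4+6 = 10,  c = 481−10² = 381
v_rel = (2, -2),  |v_rel|² = 8;  v_rel·d = (2)·(-9) + (-2)·(-20) = 22
8·t² − 44·t + 381 = 0  ⇒  m = 22² − 8·381 = -2564
m = -2564 < 0,  v_rel·d = 22 > 0  ⇒  outside

inside=no margin=-2564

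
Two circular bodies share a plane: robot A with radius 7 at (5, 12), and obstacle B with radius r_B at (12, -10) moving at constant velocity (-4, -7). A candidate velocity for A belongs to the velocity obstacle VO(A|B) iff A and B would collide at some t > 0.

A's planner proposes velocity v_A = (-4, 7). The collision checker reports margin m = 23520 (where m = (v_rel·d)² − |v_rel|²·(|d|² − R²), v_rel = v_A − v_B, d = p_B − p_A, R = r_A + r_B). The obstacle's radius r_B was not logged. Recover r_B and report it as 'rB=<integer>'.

m = 23520
d = (7, -22);  v_rel = (0, 14),  |v_rel|² = 196
v_rel×d = (0)·(-22) − (14)·(7) = -98
since m = R²·196 − (-98)²:  R² = (9604 + 23520) / 196 = 169
R = √169 = 13  ⇒  r_B = 13 − 7 = 6

rB=6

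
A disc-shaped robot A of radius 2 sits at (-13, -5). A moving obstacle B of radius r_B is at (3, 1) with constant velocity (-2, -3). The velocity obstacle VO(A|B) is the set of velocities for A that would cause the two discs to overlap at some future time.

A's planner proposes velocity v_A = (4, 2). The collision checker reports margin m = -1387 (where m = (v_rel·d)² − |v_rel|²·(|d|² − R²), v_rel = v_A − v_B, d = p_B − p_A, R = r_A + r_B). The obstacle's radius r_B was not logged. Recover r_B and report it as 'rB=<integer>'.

m = -1387
d = (16, 6);  v_rel = (6, 5),  |v_rel|² = 61
v_rel×d = (6)·(6) − (5)·(16) = -44
since m = R²·61 − (-44)²:  R² = (1936 + -1387) / 61 = 9
R = √9 = 3  ⇒  r_B = 3 − 2 = 1

rB=1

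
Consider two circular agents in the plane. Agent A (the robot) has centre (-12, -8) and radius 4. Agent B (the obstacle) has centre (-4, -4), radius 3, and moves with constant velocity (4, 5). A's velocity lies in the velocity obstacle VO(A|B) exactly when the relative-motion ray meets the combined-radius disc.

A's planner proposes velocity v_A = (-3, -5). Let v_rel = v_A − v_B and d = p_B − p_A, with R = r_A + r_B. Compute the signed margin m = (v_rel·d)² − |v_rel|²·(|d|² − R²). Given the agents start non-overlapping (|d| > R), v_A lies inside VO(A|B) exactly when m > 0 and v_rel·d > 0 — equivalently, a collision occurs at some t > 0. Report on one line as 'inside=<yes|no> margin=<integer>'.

d = (8, 4),  |d|² = 80;  R = 4+3 = 7,  c = 80−7² = 31
v_rel = (-7, -10),  |v_rel|² = 149;  v_rel·d = (-7)·(8) + (-10)·(4) = -96
149·t² + 192·t + 31 = 0  ⇒  m = (-96)² − 149·31 = 4597
m = 4597 > 0,  v_rel·d = -96 < 0  ⇒  outside

inside=no margin=4597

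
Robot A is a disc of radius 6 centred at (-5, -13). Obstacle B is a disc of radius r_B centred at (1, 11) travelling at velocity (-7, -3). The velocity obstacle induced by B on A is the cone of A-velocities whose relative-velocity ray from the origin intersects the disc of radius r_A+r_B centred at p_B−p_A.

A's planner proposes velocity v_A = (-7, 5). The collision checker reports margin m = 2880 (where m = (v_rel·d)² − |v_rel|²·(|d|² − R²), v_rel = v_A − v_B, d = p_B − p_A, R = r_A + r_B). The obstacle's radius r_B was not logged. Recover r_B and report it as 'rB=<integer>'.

m = 2880
d = (6, 24);  v_rel = (0, 8),  |v_rel|² = 64
v_rel×d = (0)·(24) − (8)·(6) = -48
since m = R²·64 − (-48)²:  R² = (2304 + 2880) / 64 = 81
R = √81 = 9  ⇒  r_B = 9 − 6 = 3

rB=3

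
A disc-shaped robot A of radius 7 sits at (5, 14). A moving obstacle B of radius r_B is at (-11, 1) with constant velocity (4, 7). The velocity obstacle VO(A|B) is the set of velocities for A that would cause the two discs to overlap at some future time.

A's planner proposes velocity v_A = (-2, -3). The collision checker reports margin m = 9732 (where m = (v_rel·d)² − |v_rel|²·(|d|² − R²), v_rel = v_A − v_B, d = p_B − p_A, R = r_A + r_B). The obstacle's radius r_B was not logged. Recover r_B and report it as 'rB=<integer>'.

m = 9732
d = (-16, -13);  v_rel = (-6, -10),  |v_rel|² = 136
v_rel×d = (-6)·(-13) − (-10)·(-16) = -82
since m = R²·136 − (-82)²:  R² = (6724 + 9732) / 136 = 121
R = √121 = 11  ⇒  r_B = 11 − 7 = 4

rB=4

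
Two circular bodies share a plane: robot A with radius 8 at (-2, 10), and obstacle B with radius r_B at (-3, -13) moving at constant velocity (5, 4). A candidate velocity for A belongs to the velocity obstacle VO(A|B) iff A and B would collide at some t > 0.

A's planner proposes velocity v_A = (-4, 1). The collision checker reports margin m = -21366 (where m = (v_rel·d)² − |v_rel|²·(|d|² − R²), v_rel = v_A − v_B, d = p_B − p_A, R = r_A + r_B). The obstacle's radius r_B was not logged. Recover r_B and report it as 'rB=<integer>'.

m = -21366
d = (-1, -23);  v_rel = (-9, -3),  |v_rel|² = 90
v_rel×d = (-9)·(-23) − (-3)·(-1) = 204
since m = R²·90 − 204²:  R² = (41616 + -21366) / 90 = 225
R = √225 = 15  ⇒  r_B = 15 − 8 = 7

rB=7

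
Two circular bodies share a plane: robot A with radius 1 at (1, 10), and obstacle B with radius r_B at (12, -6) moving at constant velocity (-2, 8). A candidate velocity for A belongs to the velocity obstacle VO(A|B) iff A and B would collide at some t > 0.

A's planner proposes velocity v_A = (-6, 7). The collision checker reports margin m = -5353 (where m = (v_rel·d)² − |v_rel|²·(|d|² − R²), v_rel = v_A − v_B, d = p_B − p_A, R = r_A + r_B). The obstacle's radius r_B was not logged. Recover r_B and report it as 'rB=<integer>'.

m = -5353
d = (11, -16);  v_rel = (-4, -1),  |v_rel|² = 17
v_rel×d = (-4)·(-16) − (-1)·(11) = 75
since m = R²·17 − 75²:  R² = (5625 + -5353) / 17 = 16
R = √16 = 4  ⇒  r_B = 4 − 1 = 3

rB=3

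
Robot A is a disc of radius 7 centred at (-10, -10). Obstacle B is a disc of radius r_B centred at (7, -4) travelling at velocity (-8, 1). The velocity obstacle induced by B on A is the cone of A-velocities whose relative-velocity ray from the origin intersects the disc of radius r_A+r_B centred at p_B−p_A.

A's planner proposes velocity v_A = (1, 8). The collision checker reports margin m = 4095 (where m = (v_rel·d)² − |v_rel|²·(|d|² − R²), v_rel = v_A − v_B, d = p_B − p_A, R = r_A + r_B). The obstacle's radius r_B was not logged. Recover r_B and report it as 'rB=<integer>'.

m = 4095
d = (17, 6);  v_rel = (9, 7),  |v_rel|² = 130
v_rel×d = (9)·(6) − (7)·(17) = -65
since m = R²·130 − (-65)²:  R² = (4225 + 4095) / 130 = 64
R = √64 = 8  ⇒  r_B = 8 − 7 = 1

rB=1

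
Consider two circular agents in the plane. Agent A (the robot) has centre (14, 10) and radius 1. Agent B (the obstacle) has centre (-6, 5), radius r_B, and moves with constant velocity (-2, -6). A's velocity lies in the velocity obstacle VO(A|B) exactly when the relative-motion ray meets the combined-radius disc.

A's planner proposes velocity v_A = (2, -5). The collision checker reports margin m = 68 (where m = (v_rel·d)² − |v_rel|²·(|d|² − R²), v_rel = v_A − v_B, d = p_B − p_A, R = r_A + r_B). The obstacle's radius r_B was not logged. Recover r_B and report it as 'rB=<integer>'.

m = 68
d = (-20, -5);  v_rel = (4, 1),  |v_rel|² = 17
v_rel×d = (4)·(-5) − (1)·(-20) = 0
since m = R²·17 − 0²:  R² = (0 + 68) / 17 = 4
R = √4 = 2  ⇒  r_B = 2 − 1 = 1

rB=1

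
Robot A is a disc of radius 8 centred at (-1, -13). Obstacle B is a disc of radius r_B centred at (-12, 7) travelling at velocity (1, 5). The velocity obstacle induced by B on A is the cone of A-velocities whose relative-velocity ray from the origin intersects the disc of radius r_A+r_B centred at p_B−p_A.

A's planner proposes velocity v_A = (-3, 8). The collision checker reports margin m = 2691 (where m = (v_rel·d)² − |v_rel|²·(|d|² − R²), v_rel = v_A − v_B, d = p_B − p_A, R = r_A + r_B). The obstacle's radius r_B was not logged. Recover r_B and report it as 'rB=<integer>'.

m = 2691
d = (-11, 20);  v_rel = (-4, 3),  |v_rel|² = 25
v_rel×d = (-4)·(20) − (3)·(-11) = -47
since m = R²·25 − (-47)²:  R² = (2209 + 2691) / 25 = 196
R = √196 = 14  ⇒  r_B = 14 − 8 = 6

rB=6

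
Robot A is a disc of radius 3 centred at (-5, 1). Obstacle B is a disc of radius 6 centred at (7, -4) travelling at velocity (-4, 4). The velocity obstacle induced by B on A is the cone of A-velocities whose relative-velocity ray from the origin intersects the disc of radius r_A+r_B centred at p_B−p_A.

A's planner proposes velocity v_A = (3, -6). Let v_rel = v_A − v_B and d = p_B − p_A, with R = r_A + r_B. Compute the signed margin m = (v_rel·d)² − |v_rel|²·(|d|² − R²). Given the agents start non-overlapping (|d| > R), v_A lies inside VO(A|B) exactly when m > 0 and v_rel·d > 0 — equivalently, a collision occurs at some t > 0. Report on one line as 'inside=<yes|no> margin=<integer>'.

d = (12, -5),  |d|² = 169;  R = 3+6 = 9,  c = 169−9² = 88
v_rel = (7, -10),  |v_rel|² = 149;  v_rel·d = (7)·(12) + (-10)·(-5) = 134
149·t² − 268·t + 88 = 0  ⇒  m = 134² − 149·88 = 4844
m = 4844 > 0,  v_rel·d = 134 > 0  ⇒  inside

inside=yes margin=4844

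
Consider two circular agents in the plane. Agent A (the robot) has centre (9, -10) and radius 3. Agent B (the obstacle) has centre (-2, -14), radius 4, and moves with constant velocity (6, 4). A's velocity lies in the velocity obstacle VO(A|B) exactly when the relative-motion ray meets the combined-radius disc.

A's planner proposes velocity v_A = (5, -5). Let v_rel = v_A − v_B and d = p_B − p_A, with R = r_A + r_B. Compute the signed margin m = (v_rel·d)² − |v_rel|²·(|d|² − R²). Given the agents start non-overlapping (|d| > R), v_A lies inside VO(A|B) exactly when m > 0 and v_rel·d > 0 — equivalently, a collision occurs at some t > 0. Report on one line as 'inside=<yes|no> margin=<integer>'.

d = (-11, -4),  |d|² = 137;  R = 3+4 = 7,  c = 137−7² = 88
v_rel = (-1, -9),  |v_rel|² = 82;  v_rel·d = (-1)·(-11) + (-9)·(-4) = 47
82·t² − 94·t + 88 = 0  ⇒  m = 47² − 82·88 = -5007
m = -5007 < 0,  v_rel·d = 47 > 0  ⇒  outside

inside=no margin=-5007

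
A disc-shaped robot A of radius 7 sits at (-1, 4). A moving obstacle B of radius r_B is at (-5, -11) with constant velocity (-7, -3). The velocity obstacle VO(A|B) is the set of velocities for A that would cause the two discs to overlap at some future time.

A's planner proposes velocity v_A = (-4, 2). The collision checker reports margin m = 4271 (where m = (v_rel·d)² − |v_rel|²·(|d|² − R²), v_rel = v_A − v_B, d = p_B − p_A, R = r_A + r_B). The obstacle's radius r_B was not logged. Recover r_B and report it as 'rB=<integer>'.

m = 4271
d = (-4, -15);  v_rel = (3, 5),  |v_rel|² = 34
v_rel×d = (3)·(-15) − (5)·(-4) = -25
since m = R²·34 − (-25)²:  R² = (625 + 4271) / 34 = 144
R = √144 = 12  ⇒  r_B = 12 − 7 = 5

rB=5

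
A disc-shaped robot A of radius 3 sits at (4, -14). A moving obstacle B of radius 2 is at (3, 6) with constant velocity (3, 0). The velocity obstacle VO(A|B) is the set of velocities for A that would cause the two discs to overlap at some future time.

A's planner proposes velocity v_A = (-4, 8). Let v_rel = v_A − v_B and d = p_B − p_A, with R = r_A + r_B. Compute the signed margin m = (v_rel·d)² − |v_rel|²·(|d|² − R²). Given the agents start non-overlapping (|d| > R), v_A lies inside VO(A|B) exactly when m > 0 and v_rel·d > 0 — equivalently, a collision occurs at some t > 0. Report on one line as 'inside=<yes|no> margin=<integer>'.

d = (-1, 20),  |d|² = 401;  R = 3+2 = 5,  c = 401−5² = 376
v_rel = (-7, 8),  |v_rel|² = 113;  v_rel·d = (-7)·(-1) + (8)·(20) = 167
113·t² − 334·t + 376 = 0  ⇒  m = 167² − 113·376 = -14599
m = -14599 < 0,  v_rel·d = 167 > 0  ⇒  outside

inside=no margin=-14599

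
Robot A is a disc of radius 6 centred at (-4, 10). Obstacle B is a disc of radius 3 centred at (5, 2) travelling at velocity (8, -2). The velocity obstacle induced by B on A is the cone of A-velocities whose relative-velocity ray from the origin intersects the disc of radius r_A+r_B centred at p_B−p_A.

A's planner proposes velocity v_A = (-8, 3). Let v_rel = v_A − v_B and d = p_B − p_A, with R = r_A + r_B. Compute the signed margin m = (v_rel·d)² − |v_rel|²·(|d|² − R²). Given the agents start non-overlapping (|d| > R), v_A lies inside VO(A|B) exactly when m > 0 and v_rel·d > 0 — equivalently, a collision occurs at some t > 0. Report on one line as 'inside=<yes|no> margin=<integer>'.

d = (9, -8),  |d|² = 145;  R = 6+3 = 9,  c = 145−9² = 64
v_rel = (-16, 5),  |v_rel|² = 281;  v_rel·d = (-16)·(9) + (5)·(-8) = -184
281·t² + 368·t + 64 = 0  ⇒  m = (-184)² − 281·64 = 15872
m = 15872 > 0,  v_rel·d = -184 < 0  ⇒  outside

inside=no margin=15872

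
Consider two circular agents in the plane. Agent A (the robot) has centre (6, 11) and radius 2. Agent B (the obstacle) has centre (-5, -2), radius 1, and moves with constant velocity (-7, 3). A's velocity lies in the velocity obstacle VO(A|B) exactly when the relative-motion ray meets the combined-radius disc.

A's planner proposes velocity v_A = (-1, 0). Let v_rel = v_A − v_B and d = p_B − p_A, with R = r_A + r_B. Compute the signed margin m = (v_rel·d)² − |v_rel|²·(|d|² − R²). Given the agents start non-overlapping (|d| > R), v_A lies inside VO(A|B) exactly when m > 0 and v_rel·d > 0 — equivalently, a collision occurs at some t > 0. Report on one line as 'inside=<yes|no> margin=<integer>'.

d = (-11, -13),  |d|² = 290;  R = 2+1 = 3,  c = 290−3² = 281
v_rel = (6, -3),  |v_rel|² = 45;  v_rel·d = (6)·(-11) + (-3)·(-13) = -27
45·t² + 54·t + 281 = 0  ⇒  m = (-27)² − 45·281 = -11916
m = -11916 < 0,  v_rel·d = -27 < 0  ⇒  outside

inside=no margin=-11916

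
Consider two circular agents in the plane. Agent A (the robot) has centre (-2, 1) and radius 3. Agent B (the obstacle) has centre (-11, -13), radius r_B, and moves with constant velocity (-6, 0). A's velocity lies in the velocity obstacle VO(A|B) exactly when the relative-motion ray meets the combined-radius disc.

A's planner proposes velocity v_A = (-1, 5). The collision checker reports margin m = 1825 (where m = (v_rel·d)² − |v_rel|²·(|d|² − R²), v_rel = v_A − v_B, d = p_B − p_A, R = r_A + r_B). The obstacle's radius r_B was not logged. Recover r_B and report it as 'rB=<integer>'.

m = 1825
d = (-9, -14);  v_rel = (5, 5),  |v_rel|² = 50
v_rel×d = (5)·(-14) − (5)·(-9) = -25
since m = R²·50 − (-25)²:  R² = (625 + 1825) / 50 = 49
R = √49 = 7  ⇒  r_B = 7 − 3 = 4

rB=4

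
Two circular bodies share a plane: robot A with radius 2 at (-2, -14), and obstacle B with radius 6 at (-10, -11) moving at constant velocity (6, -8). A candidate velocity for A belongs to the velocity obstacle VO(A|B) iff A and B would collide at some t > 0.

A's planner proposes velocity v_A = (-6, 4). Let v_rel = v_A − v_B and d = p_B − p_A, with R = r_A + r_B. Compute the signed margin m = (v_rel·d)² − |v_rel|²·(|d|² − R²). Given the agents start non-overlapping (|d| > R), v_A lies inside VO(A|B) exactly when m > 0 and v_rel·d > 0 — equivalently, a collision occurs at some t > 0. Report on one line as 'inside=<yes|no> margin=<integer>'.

d = (-8, 3),  |d|² = 73;  R = 2+6 = 8,  c = 73−8² = 9
v_rel = (-12, 12),  |v_rel|² = 288;  v_rel·d = (-12)·(-8) + (12)·(3) = 132
288·t² − 264·t + 9 = 0  ⇒  m = 132² − 288·9 = 14832
m = 14832 > 0,  v_rel·d = 132 > 0  ⇒  inside

inside=yes margin=14832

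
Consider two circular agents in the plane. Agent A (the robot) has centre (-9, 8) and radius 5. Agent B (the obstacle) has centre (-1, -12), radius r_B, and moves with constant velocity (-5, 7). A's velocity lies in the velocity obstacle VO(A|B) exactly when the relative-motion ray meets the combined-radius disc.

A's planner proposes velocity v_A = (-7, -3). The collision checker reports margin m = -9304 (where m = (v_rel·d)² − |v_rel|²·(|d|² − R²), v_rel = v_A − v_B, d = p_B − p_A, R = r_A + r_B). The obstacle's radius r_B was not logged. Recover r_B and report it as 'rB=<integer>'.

m = -9304
d = (8, -20);  v_rel = (-2, -10),  |v_rel|² = 104
v_rel×d = (-2)·(-20) − (-10)·(8) = 120
since m = R²·104 − 120²:  R² = (14400 + -9304) / 104 = 49
R = √49 = 7  ⇒  r_B = 7 − 5 = 2

rB=2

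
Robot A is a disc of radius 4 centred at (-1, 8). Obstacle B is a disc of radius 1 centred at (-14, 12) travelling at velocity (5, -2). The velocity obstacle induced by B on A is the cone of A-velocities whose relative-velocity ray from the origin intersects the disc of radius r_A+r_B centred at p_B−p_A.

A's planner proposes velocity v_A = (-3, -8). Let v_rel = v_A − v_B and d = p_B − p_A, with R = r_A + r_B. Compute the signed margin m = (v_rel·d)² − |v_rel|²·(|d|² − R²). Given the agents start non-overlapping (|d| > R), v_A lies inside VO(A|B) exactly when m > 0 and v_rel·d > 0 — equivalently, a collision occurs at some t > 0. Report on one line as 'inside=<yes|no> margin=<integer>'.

d = (-13, 4),  |d|² = 185;  R = 4+1 = 5,  c = 185−5² = 160
v_rel = (-8, -6),  |v_rel|² = 100;  v_rel·d = (-8)·(-13) + (-6)·(4) = 80
100·t² − 160·t + 160 = 0  ⇒  m = 80² − 100·160 = -9600
m = -9600 < 0,  v_rel·d = 80 > 0  ⇒  outside

inside=no margin=-9600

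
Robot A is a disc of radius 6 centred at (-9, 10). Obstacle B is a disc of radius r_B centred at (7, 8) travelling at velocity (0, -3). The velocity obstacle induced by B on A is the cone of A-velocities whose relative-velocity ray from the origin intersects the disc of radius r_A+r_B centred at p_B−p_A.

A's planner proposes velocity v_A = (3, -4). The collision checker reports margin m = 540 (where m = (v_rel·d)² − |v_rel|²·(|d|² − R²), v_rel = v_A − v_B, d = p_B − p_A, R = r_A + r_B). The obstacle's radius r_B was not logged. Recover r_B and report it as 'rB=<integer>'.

m = 540
d = (16, -2);  v_rel = (3, -1),  |v_rel|² = 10
v_rel×d = (3)·(-2) − (-1)·(16) = 10
since m = R²·10 − 10²:  R² = (100 + 540) / 10 = 64
R = √64 = 8  ⇒  r_B = 8 − 6 = 2

rB=2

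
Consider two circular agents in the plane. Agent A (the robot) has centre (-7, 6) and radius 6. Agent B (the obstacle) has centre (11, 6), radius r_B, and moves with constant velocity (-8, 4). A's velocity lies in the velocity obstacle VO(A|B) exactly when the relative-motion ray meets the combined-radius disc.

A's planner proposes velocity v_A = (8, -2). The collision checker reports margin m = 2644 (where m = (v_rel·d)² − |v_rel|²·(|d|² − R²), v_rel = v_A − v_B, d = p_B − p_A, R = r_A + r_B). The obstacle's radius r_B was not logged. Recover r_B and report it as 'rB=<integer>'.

m = 2644
d = (18, 0);  v_rel = (16, -6),  |v_rel|² = 292
v_rel×d = (16)·(0) − (-6)·(18) = 108
since m = R²·292 − 108²:  R² = (11664 + 2644) / 292 = 49
R = √49 = 7  ⇒  r_B = 7 − 6 = 1

rB=1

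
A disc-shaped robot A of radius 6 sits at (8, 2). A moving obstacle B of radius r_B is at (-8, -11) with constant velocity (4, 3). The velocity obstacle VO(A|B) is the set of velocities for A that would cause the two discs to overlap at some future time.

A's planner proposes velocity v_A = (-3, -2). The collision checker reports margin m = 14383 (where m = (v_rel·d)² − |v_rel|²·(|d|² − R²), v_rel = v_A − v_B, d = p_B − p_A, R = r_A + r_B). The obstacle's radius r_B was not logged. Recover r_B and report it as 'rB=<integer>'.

m = 14383
d = (-16, -13);  v_rel = (-7, -5),  |v_rel|² = 74
v_rel×d = (-7)·(-13) − (-5)·(-16) = 11
since m = R²·74 − 11²:  R² = (121 + 14383) / 74 = 196
R = √196 = 14  ⇒  r_B = 14 − 6 = 8

rB=8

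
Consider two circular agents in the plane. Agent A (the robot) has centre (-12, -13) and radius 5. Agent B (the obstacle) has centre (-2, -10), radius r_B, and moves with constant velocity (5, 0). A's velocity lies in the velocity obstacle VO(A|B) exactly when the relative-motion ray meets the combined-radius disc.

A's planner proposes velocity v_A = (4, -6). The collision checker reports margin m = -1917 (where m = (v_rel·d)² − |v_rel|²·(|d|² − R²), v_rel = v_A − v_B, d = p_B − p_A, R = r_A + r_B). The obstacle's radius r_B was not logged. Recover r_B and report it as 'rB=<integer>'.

m = -1917
d = (10, 3);  v_rel = (-1, -6),  |v_rel|² = 37
v_rel×d = (-1)·(3) − (-6)·(10) = 57
since m = R²·37 − 57²:  R² = (3249 + -1917) / 37 = 36
R = √36 = 6  ⇒  r_B = 6 − 5 = 1

rB=1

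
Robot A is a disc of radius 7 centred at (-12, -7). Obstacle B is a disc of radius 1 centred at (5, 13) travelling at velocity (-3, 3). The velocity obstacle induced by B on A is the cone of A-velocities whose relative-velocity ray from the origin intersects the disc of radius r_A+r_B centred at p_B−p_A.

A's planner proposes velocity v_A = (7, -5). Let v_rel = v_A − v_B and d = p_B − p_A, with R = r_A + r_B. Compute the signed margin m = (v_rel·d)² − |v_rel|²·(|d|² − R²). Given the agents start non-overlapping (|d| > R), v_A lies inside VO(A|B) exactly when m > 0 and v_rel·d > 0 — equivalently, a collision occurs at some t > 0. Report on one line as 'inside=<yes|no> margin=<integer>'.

d = (17, 20),  |d|² = 689;  R = 7+1 = 8,  c = 689−8² = 625
v_rel = (10, -8),  |v_rel|² = 164;  v_rel·d = (10)·(17) + (-8)·(20) = 10
164·t² − 20·t + 625 = 0  ⇒  m = 10² − 164·625 = -102400
m = -102400 < 0,  v_rel·d = 10 > 0  ⇒  outside

inside=no margin=-102400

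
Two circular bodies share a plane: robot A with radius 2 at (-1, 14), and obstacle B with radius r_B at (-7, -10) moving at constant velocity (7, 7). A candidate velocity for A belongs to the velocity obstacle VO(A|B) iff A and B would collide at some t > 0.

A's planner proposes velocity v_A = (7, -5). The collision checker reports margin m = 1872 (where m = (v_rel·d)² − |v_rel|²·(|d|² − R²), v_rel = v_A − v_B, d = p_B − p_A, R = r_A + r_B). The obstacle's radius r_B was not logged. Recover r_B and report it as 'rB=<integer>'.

m = 1872
d = (-6, -24);  v_rel = (0, -12),  |v_rel|² = 144
v_rel×d = (0)·(-24) − (-12)·(-6) = -72
since m = R²·144 − (-72)²:  R² = (5184 + 1872) / 144 = 49
R = √49 = 7  ⇒  r_B = 7 − 2 = 5

rB=5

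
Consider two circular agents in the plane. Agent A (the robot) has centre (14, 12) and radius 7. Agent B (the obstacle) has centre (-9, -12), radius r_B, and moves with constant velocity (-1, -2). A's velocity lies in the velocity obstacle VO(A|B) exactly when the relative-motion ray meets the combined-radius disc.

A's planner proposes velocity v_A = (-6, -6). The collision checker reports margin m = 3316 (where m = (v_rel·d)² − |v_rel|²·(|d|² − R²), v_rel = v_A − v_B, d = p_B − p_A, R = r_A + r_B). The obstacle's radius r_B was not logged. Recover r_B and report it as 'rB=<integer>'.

m = 3316
d = (-23, -24);  v_rel = (-5, -4),  |v_rel|² = 41
v_rel×d = (-5)·(-24) − (-4)·(-23) = 28
since m = R²·41 − 28²:  R² = (784 + 3316) / 41 = 100
R = √100 = 10  ⇒  r_B = 10 − 7 = 3

rB=3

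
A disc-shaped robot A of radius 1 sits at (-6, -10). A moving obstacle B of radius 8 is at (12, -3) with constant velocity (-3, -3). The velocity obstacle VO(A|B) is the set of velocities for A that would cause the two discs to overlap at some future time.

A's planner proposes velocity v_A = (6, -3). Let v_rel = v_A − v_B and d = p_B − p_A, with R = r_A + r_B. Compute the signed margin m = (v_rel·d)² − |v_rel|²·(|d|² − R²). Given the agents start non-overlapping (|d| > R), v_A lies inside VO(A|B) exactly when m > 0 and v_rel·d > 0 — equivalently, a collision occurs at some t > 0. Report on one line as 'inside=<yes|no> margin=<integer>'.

d = (18, 7),  |d|² = 373;  R = 1+8 = 9,  c = 373−9² = 292
v_rel = (9, 0),  |v_rel|² = 81;  v_rel·d = (9)·(18) + (0)·(7) = 162
81·t² − 324·t + 292 = 0  ⇒  m = 162² − 81·292 = 2592
m = 2592 > 0,  v_rel·d = 162 > 0  ⇒  inside

inside=yes margin=2592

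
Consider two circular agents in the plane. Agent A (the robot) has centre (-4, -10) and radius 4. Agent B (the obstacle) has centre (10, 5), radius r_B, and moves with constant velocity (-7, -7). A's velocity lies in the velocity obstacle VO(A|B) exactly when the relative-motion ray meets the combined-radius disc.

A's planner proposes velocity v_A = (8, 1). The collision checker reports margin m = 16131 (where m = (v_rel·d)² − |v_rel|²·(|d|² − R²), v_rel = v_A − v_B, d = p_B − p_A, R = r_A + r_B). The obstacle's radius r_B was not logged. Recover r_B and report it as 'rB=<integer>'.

m = 16131
d = (14, 15);  v_rel = (15, 8),  |v_rel|² = 289
v_rel×d = (15)·(15) − (8)·(14) = 113
since m = R²·289 − 113²:  R² = (12769 + 16131) / 289 = 100
R = √100 = 10  ⇒  r_B = 10 − 4 = 6

rB=6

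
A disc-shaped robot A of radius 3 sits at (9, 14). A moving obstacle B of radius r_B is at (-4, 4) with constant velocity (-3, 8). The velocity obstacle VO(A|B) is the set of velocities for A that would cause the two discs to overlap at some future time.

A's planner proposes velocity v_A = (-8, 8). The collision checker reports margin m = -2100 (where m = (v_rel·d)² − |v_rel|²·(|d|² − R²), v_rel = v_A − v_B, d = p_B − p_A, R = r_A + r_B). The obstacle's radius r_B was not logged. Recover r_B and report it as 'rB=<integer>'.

m = -2100
d = (-13, -10);  v_rel = (-5, 0),  |v_rel|² = 25
v_rel×d = (-5)·(-10) − (0)·(-13) = 50
since m = R²·25 − 50²:  R² = (2500 + -2100) / 25 = 16
R = √16 = 4  ⇒  r_B = 4 − 3 = 1

rB=1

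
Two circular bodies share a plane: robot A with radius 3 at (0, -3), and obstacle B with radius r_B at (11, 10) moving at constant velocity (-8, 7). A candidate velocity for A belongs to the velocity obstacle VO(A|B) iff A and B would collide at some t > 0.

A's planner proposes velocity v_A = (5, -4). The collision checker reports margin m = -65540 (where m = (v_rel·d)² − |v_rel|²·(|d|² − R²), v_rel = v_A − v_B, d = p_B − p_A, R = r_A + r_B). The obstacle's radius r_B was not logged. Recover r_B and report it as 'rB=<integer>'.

m = -65540
d = (11, 13);  v_rel = (13, -11),  |v_rel|² = 290
v_rel×d = (13)·(13) − (-11)·(11) = 290
since m = R²·290 − 290²:  R² = (84100 + -65540) / 290 = 64
R = √64 = 8  ⇒  r_B = 8 − 3 = 5

rB=5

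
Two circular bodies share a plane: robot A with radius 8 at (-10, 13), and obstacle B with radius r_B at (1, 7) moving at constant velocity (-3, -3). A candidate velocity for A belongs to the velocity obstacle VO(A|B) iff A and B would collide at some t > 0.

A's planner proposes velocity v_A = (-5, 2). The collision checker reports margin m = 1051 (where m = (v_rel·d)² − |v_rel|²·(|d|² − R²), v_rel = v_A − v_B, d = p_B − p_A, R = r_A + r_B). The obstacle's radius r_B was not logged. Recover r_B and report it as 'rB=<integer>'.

m = 1051
d = (11, -6);  v_rel = (-2, 5),  |v_rel|² = 29
v_rel×d = (-2)·(-6) − (5)·(11) = -43
since m = R²·29 − (-43)²:  R² = (1849 + 1051) / 29 = 100
R = √100 = 10  ⇒  r_B = 10 − 8 = 2

rB=2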